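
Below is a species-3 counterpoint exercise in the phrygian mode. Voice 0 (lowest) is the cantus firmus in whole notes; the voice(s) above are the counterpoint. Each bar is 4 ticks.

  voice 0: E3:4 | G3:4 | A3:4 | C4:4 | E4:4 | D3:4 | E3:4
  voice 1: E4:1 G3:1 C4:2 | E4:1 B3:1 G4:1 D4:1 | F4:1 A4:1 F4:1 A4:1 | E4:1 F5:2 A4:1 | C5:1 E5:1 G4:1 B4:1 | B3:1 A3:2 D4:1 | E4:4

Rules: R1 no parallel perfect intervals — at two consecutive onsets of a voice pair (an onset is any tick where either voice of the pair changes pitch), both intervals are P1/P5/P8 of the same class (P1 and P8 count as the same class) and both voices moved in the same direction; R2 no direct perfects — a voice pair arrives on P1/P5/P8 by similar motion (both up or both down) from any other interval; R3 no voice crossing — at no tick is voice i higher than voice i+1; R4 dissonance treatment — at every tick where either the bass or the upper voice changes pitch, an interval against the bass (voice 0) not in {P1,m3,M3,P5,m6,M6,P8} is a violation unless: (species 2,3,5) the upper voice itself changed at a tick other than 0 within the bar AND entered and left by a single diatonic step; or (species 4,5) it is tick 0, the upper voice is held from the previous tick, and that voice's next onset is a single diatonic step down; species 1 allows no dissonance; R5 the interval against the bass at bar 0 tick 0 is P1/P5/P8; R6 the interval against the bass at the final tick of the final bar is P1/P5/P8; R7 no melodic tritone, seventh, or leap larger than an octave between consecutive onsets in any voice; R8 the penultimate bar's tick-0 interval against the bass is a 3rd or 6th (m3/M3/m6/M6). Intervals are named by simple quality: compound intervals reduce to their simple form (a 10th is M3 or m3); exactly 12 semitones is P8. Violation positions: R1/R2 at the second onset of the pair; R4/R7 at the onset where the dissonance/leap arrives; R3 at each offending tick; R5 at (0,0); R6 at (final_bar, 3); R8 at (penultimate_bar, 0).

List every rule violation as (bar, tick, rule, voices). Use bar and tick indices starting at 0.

(3, 1, R4, (0, 1))
(3, 1, R7, (1,))
(5, 0, R7, (0,))
(6, 0, R1, (0, 1))

bar 0: v0=E3 v1=E4 downbeat P8
bar 1: v0=G3 v1=E4 downbeat M6
bar 2: v0=A3 v1=F4 downbeat m6
bar 3: v0=C4 v1=E4 downbeat M3
bar 4: v0=E4 v1=C5 downbeat m6
bar 5: v0=D3 v1=B3 downbeat M6
bar 6: v0=E3 v1=E4 downbeat P8
  -> R4 @ bar 3 tick 1 v(0, 1): C4/F5 P4 untreated
  -> R7 @ bar 3 tick 1 v(1,): E4->F5 leap 13st
  -> R7 @ bar 5 tick 0 v(0,): E4->D3 leap 14st
  -> R1 @ bar 6 tick 0 v(0, 1): D3/D4 P8 -> E3/E4 P8 similar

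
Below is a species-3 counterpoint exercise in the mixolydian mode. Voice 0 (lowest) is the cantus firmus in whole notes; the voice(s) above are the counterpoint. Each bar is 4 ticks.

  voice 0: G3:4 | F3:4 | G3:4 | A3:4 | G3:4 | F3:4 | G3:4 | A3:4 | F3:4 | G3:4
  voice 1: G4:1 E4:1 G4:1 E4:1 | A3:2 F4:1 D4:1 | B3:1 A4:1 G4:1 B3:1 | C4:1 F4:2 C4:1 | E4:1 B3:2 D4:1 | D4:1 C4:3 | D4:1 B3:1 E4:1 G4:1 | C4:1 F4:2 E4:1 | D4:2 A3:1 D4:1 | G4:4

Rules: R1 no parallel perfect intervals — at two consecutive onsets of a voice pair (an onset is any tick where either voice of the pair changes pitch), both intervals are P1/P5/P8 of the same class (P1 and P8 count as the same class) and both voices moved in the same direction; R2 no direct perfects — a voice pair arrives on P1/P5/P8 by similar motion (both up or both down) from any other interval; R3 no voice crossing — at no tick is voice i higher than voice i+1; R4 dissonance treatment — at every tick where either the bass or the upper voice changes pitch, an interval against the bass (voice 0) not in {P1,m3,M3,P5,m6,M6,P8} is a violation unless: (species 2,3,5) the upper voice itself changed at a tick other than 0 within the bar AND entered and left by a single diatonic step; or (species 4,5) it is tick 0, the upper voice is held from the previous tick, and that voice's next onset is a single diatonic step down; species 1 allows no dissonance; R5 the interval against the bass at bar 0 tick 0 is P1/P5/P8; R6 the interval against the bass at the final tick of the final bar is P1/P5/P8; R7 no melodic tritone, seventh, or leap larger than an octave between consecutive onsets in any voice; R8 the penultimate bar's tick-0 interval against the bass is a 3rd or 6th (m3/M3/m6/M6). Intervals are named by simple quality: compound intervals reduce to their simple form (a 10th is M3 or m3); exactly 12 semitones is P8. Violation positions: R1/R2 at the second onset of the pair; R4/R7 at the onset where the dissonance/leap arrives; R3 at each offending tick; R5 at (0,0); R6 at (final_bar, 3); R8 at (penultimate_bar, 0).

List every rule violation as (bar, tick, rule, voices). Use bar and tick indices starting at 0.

bar 0: v0=G3 v1=G4 downbeat P8
bar 1: v0=F3 v1=A3 downbeat M3
bar 2: v0=G3 v1=B3 downbeat M3
bar 3: v0=A3 v1=C4 downbeat m3
bar 4: v0=G3 v1=E4 downbeat M6
bar 5: v0=F3 v1=D4 downbeat M6
bar 6: v0=G3 v1=D4 downbeat P5
bar 7: v0=A3 v1=C4 downbeat m3
bar 8: v0=F3 v1=D4 downbeat M6
bar 9: v0=G3 v1=G4 downbeat P8
  -> R4 @ bar 2 tick 1 v(0, 1): G3/A4 M2 untreated
  -> R7 @ bar 2 tick 1 v(1,): B3->A4 leap 10st
  -> R1 @ bar 6 tick 0 v(0, 1): F3/C4 P5 -> G3/D4 P5 similar
  -> R2 @ bar 9 tick 0 v(0, 1): F3/D4 M6 -> G3/G4 P8 similar

(2, 1, R4, (0, 1))
(2, 1, R7, (1,))
(6, 0, R1, (0, 1))
(9, 0, R2, (0, 1))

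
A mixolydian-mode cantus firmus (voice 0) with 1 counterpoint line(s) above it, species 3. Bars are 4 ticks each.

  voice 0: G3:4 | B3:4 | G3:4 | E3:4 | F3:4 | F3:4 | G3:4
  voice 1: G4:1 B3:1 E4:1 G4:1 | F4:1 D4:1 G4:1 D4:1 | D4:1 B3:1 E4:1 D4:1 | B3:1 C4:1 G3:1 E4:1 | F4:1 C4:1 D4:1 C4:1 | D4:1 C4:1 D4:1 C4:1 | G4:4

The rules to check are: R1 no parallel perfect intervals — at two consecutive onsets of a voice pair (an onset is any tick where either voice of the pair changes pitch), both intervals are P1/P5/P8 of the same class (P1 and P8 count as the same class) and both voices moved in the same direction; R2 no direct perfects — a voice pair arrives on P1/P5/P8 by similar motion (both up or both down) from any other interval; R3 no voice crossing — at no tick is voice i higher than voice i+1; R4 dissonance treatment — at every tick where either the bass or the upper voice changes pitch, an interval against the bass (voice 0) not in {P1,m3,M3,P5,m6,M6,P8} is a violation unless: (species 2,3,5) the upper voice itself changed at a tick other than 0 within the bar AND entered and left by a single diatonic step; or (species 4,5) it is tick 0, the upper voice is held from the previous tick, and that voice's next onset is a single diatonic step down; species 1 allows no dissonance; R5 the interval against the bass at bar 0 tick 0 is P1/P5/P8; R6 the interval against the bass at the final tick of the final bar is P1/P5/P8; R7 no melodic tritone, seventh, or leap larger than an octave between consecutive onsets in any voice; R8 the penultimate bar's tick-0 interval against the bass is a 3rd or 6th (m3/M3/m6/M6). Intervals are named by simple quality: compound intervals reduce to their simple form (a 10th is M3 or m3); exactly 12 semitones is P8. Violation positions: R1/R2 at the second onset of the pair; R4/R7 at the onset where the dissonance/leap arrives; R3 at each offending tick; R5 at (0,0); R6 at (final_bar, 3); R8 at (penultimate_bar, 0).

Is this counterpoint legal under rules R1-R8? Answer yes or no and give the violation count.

bar 0: v0=G3 v1=G4 (P8)
bar 1: v0=B3 v1=F4 (TT)
bar 2: v0=G3 v1=D4 (P5)
bar 3: v0=E3 v1=B3 (P5)
bar 4: v0=F3 v1=F4 (P8)
bar 5: v0=F3 v1=D4 (M6)
bar 6: v0=G3 v1=G4 (P8)
  R4 @ bar1.0: B3/F4 TT untreated
  R1 @ bar3.0: G3/D4 P5 -> E3/B3 P5 similar
  R1 @ bar4.0: E3/E4 P8 -> F3/F4 P8 similar
  R2 @ bar6.0: F3/C4 P5 -> G3/G4 P8 similar

No (4 violations)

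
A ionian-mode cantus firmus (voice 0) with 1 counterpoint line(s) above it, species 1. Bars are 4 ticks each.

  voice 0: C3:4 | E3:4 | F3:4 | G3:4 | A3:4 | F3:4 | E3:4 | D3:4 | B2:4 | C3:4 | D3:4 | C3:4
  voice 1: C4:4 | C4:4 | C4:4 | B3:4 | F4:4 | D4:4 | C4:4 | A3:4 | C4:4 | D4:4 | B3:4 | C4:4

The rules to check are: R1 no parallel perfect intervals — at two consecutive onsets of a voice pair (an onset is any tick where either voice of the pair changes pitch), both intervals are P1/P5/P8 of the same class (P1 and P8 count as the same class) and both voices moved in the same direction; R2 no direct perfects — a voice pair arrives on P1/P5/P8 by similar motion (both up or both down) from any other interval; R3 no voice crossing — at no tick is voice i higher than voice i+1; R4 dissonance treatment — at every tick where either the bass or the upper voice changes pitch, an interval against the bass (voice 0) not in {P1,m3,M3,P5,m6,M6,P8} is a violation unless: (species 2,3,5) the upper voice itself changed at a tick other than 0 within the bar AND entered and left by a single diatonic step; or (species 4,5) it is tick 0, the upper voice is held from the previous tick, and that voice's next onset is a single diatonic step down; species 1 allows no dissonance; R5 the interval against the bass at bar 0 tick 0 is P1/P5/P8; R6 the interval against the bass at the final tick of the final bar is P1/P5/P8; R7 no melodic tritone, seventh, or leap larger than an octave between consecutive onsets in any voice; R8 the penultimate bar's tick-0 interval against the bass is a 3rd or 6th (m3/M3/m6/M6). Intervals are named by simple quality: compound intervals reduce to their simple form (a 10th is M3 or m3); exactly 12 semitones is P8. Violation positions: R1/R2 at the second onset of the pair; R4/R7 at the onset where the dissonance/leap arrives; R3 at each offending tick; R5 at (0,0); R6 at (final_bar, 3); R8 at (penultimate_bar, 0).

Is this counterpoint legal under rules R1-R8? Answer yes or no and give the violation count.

bar 0: v0=C3 v1=C4 (P8)
bar 1: v0=E3 v1=C4 (m6)
bar 2: v0=F3 v1=C4 (P5)
bar 3: v0=G3 v1=B3 (M3)
bar 4: v0=A3 v1=F4 (m6)
bar 5: v0=F3 v1=D4 (M6)
bar 6: v0=E3 v1=C4 (m6)
bar 7: v0=D3 v1=A3 (P5)
bar 8: v0=B2 v1=C4 (m2)
bar 9: v0=C3 v1=D4 (M2)
bar 10: v0=D3 v1=B3 (M6)
bar 11: v0=C3 v1=C4 (P8)
  R7 @ bar4.0: B3->F4 leap 6st
  R2 @ bar7.0: E3/C4 m6 -> D3/A3 P5 similar
  R4 @ bar8.0: B2/C4 m2 untreated
  R4 @ bar9.0: C3/D4 M2 untreated

No (4 violations)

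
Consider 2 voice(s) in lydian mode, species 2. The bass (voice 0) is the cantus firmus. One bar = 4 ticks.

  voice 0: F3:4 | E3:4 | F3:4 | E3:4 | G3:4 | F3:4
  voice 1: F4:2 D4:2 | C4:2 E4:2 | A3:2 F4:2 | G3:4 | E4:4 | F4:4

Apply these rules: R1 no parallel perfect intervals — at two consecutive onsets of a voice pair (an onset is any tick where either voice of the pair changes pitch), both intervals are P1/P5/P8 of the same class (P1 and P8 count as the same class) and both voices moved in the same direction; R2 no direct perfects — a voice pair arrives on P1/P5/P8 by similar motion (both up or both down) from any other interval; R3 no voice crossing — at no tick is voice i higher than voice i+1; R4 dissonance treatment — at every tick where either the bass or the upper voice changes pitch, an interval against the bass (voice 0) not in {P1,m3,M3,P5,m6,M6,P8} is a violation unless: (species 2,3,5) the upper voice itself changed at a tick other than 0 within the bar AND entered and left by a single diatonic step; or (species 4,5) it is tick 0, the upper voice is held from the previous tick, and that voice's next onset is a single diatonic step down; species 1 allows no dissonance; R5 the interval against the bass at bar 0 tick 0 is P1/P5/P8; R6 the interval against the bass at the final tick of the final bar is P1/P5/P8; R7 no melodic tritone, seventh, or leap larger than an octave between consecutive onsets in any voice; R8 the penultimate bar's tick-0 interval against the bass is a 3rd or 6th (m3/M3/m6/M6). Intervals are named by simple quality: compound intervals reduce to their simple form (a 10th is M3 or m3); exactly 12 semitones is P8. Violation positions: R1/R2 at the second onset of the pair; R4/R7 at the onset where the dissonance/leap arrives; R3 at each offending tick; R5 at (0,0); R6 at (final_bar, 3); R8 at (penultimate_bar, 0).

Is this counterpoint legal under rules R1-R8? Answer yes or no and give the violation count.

bar 0: v0=F3 v1=F4 (P8)
bar 1: v0=E3 v1=C4 (m6)
bar 2: v0=F3 v1=A3 (M3)
bar 3: v0=E3 v1=G3 (m3)
bar 4: v0=G3 v1=E4 (M6)
bar 5: v0=F3 v1=F4 (P8)
  R7 @ bar3.0: F4->G3 leap 10st

No (1 violations)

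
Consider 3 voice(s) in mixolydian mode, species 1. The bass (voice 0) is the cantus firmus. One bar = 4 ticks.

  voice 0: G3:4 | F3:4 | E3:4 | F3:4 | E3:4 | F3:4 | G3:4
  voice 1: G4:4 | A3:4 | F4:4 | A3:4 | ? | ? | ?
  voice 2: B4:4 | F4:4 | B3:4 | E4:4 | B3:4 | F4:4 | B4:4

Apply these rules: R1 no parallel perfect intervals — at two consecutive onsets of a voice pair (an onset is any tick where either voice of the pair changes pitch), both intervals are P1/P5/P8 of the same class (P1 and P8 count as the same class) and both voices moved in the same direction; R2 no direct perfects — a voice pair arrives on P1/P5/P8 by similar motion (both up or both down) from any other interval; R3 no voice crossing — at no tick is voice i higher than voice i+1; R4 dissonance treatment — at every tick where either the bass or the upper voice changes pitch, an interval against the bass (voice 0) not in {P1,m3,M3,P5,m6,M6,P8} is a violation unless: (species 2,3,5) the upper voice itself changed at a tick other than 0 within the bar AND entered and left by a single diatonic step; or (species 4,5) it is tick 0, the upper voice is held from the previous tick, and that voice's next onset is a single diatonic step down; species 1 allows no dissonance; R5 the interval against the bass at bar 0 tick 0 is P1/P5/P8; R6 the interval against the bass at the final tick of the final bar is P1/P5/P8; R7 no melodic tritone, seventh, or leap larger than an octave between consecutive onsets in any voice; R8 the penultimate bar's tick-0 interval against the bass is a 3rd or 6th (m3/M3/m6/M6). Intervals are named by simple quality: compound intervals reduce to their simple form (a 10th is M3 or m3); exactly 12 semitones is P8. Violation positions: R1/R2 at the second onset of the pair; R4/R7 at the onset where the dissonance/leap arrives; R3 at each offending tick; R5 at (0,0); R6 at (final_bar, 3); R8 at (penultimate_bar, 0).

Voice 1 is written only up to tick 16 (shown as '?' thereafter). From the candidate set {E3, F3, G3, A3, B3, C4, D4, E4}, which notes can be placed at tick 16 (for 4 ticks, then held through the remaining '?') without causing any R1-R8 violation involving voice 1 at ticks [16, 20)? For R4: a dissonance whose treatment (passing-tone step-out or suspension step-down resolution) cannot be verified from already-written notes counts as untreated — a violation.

{B3, G3}

E3: violates R1,R2
F3: violates R4
G3: legal
A3: violates R4
B3: legal
C4: violates R3
D4: violates R3,R4
E4: violates R3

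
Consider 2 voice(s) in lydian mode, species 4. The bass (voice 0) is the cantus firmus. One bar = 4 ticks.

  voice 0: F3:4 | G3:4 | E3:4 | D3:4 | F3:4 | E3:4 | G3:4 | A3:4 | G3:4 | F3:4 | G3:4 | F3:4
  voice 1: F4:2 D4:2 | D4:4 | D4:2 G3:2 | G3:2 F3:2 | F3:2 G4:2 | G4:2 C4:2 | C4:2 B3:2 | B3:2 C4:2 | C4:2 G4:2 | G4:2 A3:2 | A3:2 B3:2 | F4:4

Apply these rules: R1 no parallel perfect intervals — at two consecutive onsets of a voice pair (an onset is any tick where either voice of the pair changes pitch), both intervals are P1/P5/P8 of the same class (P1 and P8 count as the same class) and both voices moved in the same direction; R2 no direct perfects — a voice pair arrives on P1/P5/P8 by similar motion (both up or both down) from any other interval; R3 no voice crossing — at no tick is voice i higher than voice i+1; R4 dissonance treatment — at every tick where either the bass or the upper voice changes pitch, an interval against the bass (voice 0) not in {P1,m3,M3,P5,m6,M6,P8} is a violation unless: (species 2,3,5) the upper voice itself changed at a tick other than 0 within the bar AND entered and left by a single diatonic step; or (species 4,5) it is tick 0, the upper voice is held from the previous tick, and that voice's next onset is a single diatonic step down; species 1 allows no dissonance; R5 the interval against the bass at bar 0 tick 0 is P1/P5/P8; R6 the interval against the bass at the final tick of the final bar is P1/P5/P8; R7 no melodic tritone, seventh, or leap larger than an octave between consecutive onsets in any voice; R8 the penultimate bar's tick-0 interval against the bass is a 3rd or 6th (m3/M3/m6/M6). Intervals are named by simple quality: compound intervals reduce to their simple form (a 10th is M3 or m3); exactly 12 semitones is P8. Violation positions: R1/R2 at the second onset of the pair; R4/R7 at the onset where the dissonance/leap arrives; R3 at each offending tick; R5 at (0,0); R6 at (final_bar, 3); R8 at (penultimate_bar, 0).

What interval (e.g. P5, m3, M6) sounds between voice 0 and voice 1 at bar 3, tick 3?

m3

voice 0=D3 voice 1=F3 -> m3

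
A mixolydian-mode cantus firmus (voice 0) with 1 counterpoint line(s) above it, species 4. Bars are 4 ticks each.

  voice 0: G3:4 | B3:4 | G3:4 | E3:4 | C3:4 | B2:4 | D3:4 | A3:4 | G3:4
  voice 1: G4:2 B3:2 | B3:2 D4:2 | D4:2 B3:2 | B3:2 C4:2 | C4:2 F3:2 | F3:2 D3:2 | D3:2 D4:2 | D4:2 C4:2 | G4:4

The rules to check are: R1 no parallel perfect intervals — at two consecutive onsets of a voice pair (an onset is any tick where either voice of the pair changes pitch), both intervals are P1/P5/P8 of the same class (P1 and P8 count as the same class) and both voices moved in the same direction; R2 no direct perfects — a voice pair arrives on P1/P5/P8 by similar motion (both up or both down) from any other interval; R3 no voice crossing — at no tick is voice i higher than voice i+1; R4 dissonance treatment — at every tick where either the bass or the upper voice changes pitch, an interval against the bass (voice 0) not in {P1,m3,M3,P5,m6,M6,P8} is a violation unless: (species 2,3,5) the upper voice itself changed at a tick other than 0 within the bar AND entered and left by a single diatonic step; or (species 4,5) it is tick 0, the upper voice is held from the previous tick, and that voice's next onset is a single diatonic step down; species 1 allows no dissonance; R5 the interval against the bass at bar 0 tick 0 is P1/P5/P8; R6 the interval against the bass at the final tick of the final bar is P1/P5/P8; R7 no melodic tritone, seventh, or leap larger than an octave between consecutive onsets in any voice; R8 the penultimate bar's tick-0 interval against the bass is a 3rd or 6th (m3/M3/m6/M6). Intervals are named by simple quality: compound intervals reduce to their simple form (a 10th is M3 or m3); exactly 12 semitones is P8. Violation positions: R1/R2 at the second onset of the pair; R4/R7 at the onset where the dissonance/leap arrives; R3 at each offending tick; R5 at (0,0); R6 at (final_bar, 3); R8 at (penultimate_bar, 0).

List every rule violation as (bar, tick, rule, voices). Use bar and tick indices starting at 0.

(4, 2, R4, (0, 1))
(5, 0, R4, (0, 1))
(7, 0, R8, (0, 1))

bar 0: v0=G3 v1=G4 downbeat P8
bar 1: v0=B3 v1=B3 downbeat P1
bar 2: v0=G3 v1=D4 downbeat P5
bar 3: v0=E3 v1=B3 downbeat P5
bar 4: v0=C3 v1=C4 downbeat P8
bar 5: v0=B2 v1=F3 downbeat TT
bar 6: v0=D3 v1=D3 downbeat P1
bar 7: v0=A3 v1=D4 downbeat P4
bar 8: v0=G3 v1=G4 downbeat P8
  -> R4 @ bar 4 tick 2 v(0, 1): C3/F3 P4 untreated
  -> R4 @ bar 5 tick 0 v(0, 1): B2/F3 TT untreated
  -> R8 @ bar 7 tick 0 v(0, 1): penult P4 not 3rd/6th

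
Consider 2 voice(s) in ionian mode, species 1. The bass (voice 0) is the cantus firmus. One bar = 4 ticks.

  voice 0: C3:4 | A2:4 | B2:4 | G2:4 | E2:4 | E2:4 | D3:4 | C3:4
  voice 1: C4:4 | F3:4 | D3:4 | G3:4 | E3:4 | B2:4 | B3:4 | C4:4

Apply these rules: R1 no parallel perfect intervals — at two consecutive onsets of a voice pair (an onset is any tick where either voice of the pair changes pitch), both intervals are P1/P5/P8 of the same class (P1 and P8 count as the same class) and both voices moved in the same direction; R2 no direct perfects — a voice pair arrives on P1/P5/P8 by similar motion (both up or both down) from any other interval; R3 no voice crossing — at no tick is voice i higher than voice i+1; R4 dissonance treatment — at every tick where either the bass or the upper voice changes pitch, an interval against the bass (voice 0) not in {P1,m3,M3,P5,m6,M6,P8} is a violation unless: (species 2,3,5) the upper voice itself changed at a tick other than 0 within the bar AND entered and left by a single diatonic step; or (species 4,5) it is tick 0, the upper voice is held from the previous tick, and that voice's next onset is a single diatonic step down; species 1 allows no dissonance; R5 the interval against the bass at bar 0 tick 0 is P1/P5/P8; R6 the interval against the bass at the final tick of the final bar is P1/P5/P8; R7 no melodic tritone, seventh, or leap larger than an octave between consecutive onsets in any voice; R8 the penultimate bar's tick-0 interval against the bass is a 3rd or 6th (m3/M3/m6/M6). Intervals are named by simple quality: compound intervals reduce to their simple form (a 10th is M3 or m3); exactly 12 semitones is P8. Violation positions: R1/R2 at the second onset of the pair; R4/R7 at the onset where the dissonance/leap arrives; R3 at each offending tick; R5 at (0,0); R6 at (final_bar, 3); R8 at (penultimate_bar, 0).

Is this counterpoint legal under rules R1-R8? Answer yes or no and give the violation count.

bar 0: v0=C3 v1=C4 (P8)
bar 1: v0=A2 v1=F3 (m6)
bar 2: v0=B2 v1=D3 (m3)
bar 3: v0=G2 v1=G3 (P8)
bar 4: v0=E2 v1=E3 (P8)
bar 5: v0=E2 v1=B2 (P5)
bar 6: v0=D3 v1=B3 (M6)
bar 7: v0=C3 v1=C4 (P8)
  R1 @ bar4.0: G2/G3 P8 -> E2/E3 P8 similar
  R7 @ bar6.0: E2->D3 leap 10st

No (2 violations)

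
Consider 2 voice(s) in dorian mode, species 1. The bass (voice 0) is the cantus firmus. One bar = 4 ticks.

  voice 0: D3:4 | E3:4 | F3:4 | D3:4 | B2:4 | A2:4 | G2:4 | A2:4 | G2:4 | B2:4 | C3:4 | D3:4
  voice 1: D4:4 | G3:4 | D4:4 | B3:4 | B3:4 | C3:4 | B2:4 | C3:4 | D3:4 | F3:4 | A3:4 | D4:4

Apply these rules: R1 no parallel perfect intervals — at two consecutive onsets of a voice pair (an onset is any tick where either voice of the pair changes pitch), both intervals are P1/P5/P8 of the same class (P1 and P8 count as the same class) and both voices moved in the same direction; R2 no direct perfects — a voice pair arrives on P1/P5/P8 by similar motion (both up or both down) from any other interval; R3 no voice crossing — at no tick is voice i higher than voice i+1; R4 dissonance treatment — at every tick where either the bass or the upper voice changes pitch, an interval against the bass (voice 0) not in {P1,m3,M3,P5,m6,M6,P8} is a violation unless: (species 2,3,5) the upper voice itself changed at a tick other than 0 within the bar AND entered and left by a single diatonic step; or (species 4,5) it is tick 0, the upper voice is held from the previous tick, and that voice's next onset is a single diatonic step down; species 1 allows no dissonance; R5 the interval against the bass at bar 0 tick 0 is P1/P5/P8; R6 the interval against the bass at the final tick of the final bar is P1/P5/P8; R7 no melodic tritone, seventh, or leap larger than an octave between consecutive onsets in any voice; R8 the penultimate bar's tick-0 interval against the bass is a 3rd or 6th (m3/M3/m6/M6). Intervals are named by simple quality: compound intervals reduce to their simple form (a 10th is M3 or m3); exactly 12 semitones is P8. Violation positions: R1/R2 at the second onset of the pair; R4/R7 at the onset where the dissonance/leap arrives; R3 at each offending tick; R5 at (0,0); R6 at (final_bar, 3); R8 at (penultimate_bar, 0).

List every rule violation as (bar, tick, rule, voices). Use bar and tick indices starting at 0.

bar 0: v0=D3 v1=D4 downbeat P8
bar 1: v0=E3 v1=G3 downbeat m3
bar 2: v0=F3 v1=D4 downbeat M6
bar 3: v0=D3 v1=B3 downbeat M6
bar 4: v0=B2 v1=B3 downbeat P8
bar 5: v0=A2 v1=C3 downbeat m3
bar 6: v0=G2 v1=B2 downbeat M3
bar 7: v0=A2 v1=C3 downbeat m3
bar 8: v0=G2 v1=D3 downbeat P5
bar 9: v0=B2 v1=F3 downbeat TT
bar 10: v0=C3 v1=A3 downbeat M6
bar 11: v0=D3 v1=D4 downbeat P8
  -> R7 @ bar 5 tick 0 v(1,): B3->C3 leap 11st
  -> R4 @ bar 9 tick 0 v(0, 1): B2/F3 TT untreated
  -> R2 @ bar 11 tick 0 v(0, 1): C3/A3 M6 -> D3/D4 P8 similar

(5, 0, R7, (1,))
(9, 0, R4, (0, 1))
(11, 0, R2, (0, 1))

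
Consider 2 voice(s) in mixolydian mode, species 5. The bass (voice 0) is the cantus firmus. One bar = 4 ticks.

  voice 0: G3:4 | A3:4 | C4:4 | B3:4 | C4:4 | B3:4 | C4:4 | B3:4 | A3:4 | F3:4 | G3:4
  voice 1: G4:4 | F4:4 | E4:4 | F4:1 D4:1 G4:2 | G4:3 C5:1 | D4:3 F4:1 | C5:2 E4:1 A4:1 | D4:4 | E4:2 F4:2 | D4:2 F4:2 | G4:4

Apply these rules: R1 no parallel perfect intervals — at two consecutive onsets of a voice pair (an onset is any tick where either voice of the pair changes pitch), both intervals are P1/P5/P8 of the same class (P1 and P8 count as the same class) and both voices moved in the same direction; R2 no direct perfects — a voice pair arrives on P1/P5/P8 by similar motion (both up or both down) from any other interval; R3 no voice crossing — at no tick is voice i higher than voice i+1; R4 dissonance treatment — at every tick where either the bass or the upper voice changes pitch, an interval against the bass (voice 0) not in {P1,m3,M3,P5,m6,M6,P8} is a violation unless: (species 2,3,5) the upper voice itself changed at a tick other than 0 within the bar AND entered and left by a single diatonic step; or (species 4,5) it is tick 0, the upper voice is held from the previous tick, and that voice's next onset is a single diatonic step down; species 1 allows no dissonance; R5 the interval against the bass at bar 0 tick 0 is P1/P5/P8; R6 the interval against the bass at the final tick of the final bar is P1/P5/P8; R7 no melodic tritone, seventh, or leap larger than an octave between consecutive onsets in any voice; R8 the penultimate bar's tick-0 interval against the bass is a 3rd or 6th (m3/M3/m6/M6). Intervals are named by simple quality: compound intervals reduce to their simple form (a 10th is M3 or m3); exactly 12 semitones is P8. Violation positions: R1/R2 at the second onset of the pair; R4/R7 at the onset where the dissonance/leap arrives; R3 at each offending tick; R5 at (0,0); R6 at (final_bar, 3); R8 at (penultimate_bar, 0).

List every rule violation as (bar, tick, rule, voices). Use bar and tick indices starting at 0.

bar 0: v0=G3 v1=G4 downbeat P8
bar 1: v0=A3 v1=F4 downbeat m6
bar 2: v0=C4 v1=E4 downbeat M3
bar 3: v0=B3 v1=F4 downbeat TT
bar 4: v0=C4 v1=G4 downbeat P5
bar 5: v0=B3 v1=D4 downbeat m3
bar 6: v0=C4 v1=C5 downbeat P8
bar 7: v0=B3 v1=D4 downbeat m3
bar 8: v0=A3 v1=E4 downbeat P5
bar 9: v0=F3 v1=D4 downbeat M6
bar 10: v0=G3 v1=G4 downbeat P8
  -> R4 @ bar 3 tick 0 v(0, 1): B3/F4 TT untreated
  -> R7 @ bar 5 tick 0 v(1,): C5->D4 leap 10st
  -> R4 @ bar 5 tick 3 v(0, 1): B3/F4 TT untreated
  -> R2 @ bar 6 tick 0 v(0, 1): B3/F4 TT -> C4/C5 P8 similar
  -> R1 @ bar 10 tick 0 v(0, 1): F3/F4 P8 -> G3/G4 P8 similar

(3, 0, R4, (0, 1))
(5, 0, R7, (1,))
(5, 3, R4, (0, 1))
(6, 0, R2, (0, 1))
(10, 0, R1, (0, 1))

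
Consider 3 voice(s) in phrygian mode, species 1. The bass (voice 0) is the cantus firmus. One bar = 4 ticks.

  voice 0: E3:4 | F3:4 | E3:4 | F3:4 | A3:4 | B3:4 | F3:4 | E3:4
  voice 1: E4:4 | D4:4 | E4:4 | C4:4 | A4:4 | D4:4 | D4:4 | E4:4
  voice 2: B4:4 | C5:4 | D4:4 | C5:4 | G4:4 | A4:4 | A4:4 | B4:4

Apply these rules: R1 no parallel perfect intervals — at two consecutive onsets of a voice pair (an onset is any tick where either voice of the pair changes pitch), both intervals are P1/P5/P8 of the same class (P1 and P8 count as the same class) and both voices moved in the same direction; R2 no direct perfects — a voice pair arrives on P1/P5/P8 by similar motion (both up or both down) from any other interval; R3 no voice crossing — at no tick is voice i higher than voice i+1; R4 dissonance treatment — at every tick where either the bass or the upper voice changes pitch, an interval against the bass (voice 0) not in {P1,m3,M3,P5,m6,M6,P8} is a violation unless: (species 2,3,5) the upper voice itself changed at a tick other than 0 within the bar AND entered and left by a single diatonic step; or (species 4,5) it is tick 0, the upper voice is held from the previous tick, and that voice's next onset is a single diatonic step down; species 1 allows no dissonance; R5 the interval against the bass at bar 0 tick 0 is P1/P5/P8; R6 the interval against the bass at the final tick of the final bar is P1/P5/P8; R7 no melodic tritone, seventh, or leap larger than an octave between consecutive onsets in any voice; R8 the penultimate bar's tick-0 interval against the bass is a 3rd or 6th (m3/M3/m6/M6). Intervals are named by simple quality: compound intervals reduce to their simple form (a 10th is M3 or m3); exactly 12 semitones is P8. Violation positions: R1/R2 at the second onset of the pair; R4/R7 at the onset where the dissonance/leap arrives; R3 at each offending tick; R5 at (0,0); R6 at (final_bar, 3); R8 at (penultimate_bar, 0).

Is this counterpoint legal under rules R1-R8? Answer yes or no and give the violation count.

bar 0: v0=E3 v1=E4 v2=B4 (P5)
bar 1: v0=F3 v1=D4 v2=C5 (P5)
bar 2: v0=E3 v1=E4 v2=D4 (m7)
bar 3: v0=F3 v1=C4 v2=C5 (P5)
bar 4: v0=A3 v1=A4 v2=G4 (m7)
bar 5: v0=B3 v1=D4 v2=A4 (m7)
bar 6: v0=F3 v1=D4 v2=A4 (M3)
bar 7: v0=E3 v1=E4 v2=B4 (P5)
  R1 @ bar1.0: E3/B4 P5 -> F3/C5 P5 similar
  R3 @ bar2.0: E4 above D4
  R4 @ bar2.0: E3/D4 m7 untreated
  R7 @ bar2.0: C5->D4 leap 10st
  R3 @ bar2.1: E4 above D4
  R3 @ bar2.2: E4 above D4
  R3 @ bar2.3: E4 above D4
  R2 @ bar3.0: E3/D4 m7 -> F3/C5 P5 similar
  R7 @ bar3.0: D4->C5 leap 10st
  R2 @ bar4.0: F3/C4 P5 -> A3/A4 P8 similar
  R3 @ bar4.0: A4 above G4
  R4 @ bar4.0: A3/G4 m7 untreated
  R3 @ bar4.1: A4 above G4
  R3 @ bar4.2: A4 above G4
  R3 @ bar4.3: A4 above G4
  R4 @ bar5.0: B3/A4 m7 untreated
  R7 @ bar6.0: B3->F3 leap 6st
  R1 @ bar7.0: D4/A4 P5 -> E4/B4 P5 similar

No (18 violations)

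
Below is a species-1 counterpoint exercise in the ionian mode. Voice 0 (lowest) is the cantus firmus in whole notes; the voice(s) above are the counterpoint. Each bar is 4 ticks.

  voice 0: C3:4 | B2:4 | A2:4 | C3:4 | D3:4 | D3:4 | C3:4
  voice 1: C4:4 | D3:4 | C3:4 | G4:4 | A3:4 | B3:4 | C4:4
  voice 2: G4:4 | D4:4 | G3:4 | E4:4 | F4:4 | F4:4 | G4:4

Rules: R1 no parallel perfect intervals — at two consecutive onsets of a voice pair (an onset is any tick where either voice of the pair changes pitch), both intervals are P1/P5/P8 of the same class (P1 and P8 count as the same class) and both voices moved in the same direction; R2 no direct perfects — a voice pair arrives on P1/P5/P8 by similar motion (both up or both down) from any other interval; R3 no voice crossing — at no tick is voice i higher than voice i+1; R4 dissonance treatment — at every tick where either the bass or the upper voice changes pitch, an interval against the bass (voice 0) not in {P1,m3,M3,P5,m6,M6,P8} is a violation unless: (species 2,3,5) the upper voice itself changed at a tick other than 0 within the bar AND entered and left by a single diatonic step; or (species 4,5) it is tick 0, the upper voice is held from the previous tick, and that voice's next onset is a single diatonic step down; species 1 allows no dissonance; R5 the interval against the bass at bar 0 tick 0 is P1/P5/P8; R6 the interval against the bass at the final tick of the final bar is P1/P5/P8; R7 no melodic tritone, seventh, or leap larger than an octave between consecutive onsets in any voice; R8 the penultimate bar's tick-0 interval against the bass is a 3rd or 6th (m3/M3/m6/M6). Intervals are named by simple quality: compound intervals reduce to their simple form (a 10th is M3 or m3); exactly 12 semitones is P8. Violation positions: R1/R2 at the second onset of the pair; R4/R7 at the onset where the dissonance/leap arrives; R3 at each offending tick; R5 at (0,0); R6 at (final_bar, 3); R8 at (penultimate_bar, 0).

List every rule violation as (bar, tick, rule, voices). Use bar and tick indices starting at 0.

bar 0: v0=C3 v1=C4 v2=G4 downbeat P5
bar 1: v0=B2 v1=D3 v2=D4 downbeat m3
bar 2: v0=A2 v1=C3 v2=G3 downbeat m7
bar 3: v0=C3 v1=G4 v2=E4 downbeat M3
bar 4: v0=D3 v1=A3 v2=F4 downbeat m3
bar 5: v0=D3 v1=B3 v2=F4 downbeat m3
bar 6: v0=C3 v1=C4 v2=G4 downbeat P5
  -> R2 @ bar 1 tick 0 v(1, 2): C4/G4 P5 -> D3/D4 P8 similar
  -> R7 @ bar 1 tick 0 v(1,): C4->D3 leap 10st
  -> R2 @ bar 2 tick 0 v(1, 2): D3/D4 P8 -> C3/G3 P5 similar
  -> R4 @ bar 2 tick 0 v(0, 2): A2/G3 m7 untreated
  -> R2 @ bar 3 tick 0 v(0, 1): A2/C3 m3 -> C3/G4 P5 similar
  -> R3 @ bar 3 tick 0 v(1, 2): G4 above E4
  -> R7 @ bar 3 tick 0 v(1,): C3->G4 leap 19st
  -> R3 @ bar 3 tick 1 v(1, 2): G4 above E4
  -> R3 @ bar 3 tick 2 v(1, 2): G4 above E4
  -> R3 @ bar 3 tick 3 v(1, 2): G4 above E4
  -> R7 @ bar 4 tick 0 v(1,): G4->A3 leap 10st
  -> R2 @ bar 6 tick 0 v(1, 2): B3/F4 TT -> C4/G4 P5 similar

(1, 0, R2, (1, 2))
(1, 0, R7, (1,))
(2, 0, R2, (1, 2))
(2, 0, R4, (0, 2))
(3, 0, R2, (0, 1))
(3, 0, R3, (1, 2))
(3, 0, R7, (1,))
(3, 1, R3, (1, 2))
(3, 2, R3, (1, 2))
(3, 3, R3, (1, 2))
(4, 0, R7, (1,))
(6, 0, R2, (1, 2))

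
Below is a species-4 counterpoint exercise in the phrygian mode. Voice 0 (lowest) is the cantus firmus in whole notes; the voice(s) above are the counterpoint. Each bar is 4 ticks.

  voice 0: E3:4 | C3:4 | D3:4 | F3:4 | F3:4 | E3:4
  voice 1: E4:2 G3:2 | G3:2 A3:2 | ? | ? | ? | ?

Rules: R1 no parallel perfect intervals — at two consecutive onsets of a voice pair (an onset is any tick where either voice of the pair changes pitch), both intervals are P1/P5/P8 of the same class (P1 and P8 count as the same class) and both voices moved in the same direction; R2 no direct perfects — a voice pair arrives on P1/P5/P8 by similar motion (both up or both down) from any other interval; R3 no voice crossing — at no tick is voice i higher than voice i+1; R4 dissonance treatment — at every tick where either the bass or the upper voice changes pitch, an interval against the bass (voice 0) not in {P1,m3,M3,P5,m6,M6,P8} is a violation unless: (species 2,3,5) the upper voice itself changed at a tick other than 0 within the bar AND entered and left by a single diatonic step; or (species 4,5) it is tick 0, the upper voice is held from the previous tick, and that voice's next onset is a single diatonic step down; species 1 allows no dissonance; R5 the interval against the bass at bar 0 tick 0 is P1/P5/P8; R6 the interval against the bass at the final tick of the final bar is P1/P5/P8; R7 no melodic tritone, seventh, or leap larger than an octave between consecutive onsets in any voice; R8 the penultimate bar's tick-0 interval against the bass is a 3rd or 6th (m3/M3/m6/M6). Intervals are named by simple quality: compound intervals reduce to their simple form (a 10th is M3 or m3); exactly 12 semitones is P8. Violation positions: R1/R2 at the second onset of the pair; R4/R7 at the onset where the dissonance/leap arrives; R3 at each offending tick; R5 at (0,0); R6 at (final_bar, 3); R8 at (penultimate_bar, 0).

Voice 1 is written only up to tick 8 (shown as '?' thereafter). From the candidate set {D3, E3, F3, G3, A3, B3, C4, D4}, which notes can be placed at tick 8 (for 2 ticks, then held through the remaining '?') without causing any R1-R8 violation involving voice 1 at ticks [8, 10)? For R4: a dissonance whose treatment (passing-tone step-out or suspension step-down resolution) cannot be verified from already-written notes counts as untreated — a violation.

D3: legal
E3: violates R4
F3: legal
G3: violates R4
A3: legal
B3: legal
C4: violates R4
D4: violates R2

{A3, B3, D3, F3}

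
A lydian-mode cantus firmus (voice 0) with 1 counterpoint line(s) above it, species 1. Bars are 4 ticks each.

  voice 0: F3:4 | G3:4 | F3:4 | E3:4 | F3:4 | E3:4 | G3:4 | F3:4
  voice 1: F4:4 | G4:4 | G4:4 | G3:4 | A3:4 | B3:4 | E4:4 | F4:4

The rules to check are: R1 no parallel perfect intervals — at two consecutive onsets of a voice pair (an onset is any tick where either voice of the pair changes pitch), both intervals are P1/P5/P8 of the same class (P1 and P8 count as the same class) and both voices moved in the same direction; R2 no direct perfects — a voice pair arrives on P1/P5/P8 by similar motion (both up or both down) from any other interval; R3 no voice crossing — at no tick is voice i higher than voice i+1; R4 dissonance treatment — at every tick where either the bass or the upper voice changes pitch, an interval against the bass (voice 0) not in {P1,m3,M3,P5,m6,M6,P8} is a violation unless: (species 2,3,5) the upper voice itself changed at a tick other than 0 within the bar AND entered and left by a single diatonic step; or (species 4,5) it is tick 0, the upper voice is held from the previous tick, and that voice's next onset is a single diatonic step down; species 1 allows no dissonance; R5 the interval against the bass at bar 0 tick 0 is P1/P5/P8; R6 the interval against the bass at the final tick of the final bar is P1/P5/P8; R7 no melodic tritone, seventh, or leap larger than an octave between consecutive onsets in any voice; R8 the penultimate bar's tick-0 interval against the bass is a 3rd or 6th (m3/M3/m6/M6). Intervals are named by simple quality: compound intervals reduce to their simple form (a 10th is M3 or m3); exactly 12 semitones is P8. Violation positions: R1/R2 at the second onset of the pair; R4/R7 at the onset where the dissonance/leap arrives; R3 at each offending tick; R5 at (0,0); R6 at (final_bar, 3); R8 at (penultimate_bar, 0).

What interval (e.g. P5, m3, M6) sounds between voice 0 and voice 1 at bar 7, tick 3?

P8

voice 0=F3 voice 1=F4 -> P8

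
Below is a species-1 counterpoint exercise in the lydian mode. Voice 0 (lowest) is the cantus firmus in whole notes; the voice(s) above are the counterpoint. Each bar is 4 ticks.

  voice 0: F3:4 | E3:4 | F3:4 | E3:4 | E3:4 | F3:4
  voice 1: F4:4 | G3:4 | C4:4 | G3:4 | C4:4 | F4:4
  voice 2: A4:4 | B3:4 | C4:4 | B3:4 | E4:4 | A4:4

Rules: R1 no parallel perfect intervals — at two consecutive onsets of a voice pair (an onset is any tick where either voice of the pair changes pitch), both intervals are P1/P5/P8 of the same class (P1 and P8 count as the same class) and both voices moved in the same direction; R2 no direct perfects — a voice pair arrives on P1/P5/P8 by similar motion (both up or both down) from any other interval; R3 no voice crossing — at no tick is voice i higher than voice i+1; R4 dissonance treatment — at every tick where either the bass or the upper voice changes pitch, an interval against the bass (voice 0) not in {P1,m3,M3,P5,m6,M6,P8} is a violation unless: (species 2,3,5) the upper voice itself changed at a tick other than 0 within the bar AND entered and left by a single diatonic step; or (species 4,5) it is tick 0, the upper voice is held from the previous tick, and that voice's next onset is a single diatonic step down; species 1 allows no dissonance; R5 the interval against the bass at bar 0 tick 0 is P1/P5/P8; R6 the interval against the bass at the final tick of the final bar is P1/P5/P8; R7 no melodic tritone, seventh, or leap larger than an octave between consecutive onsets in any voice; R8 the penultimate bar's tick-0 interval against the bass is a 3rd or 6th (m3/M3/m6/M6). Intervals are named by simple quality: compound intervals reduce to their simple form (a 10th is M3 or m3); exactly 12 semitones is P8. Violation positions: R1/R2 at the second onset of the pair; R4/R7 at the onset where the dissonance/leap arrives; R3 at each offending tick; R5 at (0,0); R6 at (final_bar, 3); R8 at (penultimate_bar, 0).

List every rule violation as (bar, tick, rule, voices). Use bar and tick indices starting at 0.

bar 0: v0=F3 v1=F4 v2=A4 downbeat M3
bar 1: v0=E3 v1=G3 v2=B3 downbeat P5
bar 2: v0=F3 v1=C4 v2=C4 downbeat P5
bar 3: v0=E3 v1=G3 v2=B3 downbeat P5
bar 4: v0=E3 v1=C4 v2=E4 downbeat P8
bar 5: v0=F3 v1=F4 v2=A4 downbeat M3
  -> R5 @ bar 0 tick 0 v(0, 2): opens on M3
  -> R2 @ bar 1 tick 0 v(0, 2): F3/A4 M3 -> E3/B3 P5 similar
  -> R7 @ bar 1 tick 0 v(1,): F4->G3 leap 10st
  -> R7 @ bar 1 tick 0 v(2,): A4->B3 leap 10st
  -> R1 @ bar 2 tick 0 v(0, 2): E3/B3 P5 -> F3/C4 P5 similar
  -> R2 @ bar 2 tick 0 v(0, 1): E3/G3 m3 -> F3/C4 P5 similar
  -> R2 @ bar 2 tick 0 v(1, 2): G3/B3 M3 -> C4/C4 P1 similar
  -> R1 @ bar 3 tick 0 v(0, 2): F3/C4 P5 -> E3/B3 P5 similar
  -> R8 @ bar 4 tick 0 v(0, 2): penult P8 not 3rd/6th
  -> R2 @ bar 5 tick 0 v(0, 1): E3/C4 m6 -> F3/F4 P8 similar
  -> R6 @ bar 5 tick 3 v(0, 2): closes on M3

(0, 0, R5, (0, 2))
(1, 0, R2, (0, 2))
(1, 0, R7, (1,))
(1, 0, R7, (2,))
(2, 0, R1, (0, 2))
(2, 0, R2, (0, 1))
(2, 0, R2, (1, 2))
(3, 0, R1, (0, 2))
(4, 0, R8, (0, 2))
(5, 0, R2, (0, 1))
(5, 3, R6, (0, 2))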